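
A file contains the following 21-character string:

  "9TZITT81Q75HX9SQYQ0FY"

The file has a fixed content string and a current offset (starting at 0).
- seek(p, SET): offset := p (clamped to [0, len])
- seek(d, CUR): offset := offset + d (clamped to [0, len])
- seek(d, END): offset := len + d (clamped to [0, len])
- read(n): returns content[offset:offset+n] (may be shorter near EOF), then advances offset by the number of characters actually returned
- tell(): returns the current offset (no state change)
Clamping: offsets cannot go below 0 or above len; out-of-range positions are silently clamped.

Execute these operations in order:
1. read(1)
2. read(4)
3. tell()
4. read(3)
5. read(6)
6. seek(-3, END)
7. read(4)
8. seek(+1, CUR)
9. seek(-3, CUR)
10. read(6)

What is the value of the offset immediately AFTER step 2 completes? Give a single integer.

After 1 (read(1)): returned '9', offset=1
After 2 (read(4)): returned 'TZIT', offset=5

Answer: 5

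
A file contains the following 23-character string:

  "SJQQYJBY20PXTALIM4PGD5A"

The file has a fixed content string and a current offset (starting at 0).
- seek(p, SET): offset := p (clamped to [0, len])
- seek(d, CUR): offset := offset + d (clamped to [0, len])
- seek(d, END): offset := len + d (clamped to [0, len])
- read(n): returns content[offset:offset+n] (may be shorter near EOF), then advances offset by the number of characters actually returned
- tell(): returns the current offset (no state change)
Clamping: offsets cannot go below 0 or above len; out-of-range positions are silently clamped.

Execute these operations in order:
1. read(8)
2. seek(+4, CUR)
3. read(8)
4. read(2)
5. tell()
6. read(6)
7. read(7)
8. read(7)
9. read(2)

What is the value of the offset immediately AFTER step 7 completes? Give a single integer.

Answer: 23

Derivation:
After 1 (read(8)): returned 'SJQQYJBY', offset=8
After 2 (seek(+4, CUR)): offset=12
After 3 (read(8)): returned 'TALIM4PG', offset=20
After 4 (read(2)): returned 'D5', offset=22
After 5 (tell()): offset=22
After 6 (read(6)): returned 'A', offset=23
After 7 (read(7)): returned '', offset=23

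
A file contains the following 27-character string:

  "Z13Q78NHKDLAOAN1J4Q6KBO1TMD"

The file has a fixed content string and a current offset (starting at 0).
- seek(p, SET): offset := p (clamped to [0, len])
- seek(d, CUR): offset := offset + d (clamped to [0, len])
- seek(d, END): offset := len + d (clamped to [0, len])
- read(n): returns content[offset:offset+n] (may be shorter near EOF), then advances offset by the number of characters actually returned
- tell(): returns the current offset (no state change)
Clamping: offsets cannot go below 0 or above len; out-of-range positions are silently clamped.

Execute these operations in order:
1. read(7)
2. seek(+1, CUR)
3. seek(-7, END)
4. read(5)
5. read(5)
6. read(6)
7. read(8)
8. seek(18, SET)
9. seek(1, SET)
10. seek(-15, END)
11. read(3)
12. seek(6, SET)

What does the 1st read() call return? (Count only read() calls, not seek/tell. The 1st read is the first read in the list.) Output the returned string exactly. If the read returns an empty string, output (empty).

After 1 (read(7)): returned 'Z13Q78N', offset=7
After 2 (seek(+1, CUR)): offset=8
After 3 (seek(-7, END)): offset=20
After 4 (read(5)): returned 'KBO1T', offset=25
After 5 (read(5)): returned 'MD', offset=27
After 6 (read(6)): returned '', offset=27
After 7 (read(8)): returned '', offset=27
After 8 (seek(18, SET)): offset=18
After 9 (seek(1, SET)): offset=1
After 10 (seek(-15, END)): offset=12
After 11 (read(3)): returned 'OAN', offset=15
After 12 (seek(6, SET)): offset=6

Answer: Z13Q78N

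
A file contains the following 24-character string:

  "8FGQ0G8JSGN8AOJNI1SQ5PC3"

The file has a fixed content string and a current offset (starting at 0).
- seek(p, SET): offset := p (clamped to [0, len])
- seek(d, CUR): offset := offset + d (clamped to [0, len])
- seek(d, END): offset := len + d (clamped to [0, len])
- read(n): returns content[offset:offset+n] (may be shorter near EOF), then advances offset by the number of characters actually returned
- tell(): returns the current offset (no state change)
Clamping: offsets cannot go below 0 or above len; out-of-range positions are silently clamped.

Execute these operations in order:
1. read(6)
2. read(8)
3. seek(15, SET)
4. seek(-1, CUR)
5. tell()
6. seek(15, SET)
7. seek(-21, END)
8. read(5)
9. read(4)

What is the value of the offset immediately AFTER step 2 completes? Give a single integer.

Answer: 14

Derivation:
After 1 (read(6)): returned '8FGQ0G', offset=6
After 2 (read(8)): returned '8JSGN8AO', offset=14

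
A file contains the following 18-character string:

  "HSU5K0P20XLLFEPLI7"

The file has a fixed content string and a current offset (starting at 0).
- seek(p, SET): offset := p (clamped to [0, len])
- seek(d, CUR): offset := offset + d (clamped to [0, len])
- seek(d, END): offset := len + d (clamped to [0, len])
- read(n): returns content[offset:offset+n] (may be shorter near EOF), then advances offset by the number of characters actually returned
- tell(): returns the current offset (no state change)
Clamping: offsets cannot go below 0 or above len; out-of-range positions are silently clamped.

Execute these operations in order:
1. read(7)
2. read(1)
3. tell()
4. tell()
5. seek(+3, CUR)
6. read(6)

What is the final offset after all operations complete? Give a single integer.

After 1 (read(7)): returned 'HSU5K0P', offset=7
After 2 (read(1)): returned '2', offset=8
After 3 (tell()): offset=8
After 4 (tell()): offset=8
After 5 (seek(+3, CUR)): offset=11
After 6 (read(6)): returned 'LFEPLI', offset=17

Answer: 17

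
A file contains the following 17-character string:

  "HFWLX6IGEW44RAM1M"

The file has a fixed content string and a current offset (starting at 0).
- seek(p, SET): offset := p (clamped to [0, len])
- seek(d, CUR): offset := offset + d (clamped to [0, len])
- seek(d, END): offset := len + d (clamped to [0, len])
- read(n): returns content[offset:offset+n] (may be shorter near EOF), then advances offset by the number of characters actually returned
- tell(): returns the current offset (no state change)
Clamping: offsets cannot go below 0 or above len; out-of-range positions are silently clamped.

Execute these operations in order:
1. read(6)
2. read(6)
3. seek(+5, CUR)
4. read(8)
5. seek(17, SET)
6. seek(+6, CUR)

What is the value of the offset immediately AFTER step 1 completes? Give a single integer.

After 1 (read(6)): returned 'HFWLX6', offset=6

Answer: 6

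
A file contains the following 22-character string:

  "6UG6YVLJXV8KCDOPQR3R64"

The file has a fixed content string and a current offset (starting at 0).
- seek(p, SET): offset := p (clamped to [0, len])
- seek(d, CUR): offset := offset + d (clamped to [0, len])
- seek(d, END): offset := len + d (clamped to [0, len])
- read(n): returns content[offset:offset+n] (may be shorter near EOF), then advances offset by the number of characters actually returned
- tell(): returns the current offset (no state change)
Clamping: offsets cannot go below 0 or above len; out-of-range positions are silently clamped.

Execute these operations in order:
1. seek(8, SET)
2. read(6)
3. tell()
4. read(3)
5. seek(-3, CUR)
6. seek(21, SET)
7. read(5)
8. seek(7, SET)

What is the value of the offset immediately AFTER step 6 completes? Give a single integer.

After 1 (seek(8, SET)): offset=8
After 2 (read(6)): returned 'XV8KCD', offset=14
After 3 (tell()): offset=14
After 4 (read(3)): returned 'OPQ', offset=17
After 5 (seek(-3, CUR)): offset=14
After 6 (seek(21, SET)): offset=21

Answer: 21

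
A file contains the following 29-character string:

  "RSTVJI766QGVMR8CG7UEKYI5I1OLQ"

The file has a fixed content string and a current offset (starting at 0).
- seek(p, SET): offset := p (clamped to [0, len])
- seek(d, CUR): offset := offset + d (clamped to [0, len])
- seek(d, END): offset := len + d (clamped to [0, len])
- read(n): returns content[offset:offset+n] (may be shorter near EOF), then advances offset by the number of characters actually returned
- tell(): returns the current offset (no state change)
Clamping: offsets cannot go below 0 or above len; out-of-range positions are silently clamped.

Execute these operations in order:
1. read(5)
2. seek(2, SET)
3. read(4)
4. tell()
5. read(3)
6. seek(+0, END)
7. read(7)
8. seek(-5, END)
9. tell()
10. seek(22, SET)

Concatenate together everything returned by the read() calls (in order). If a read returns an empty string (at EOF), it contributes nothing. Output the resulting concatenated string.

After 1 (read(5)): returned 'RSTVJ', offset=5
After 2 (seek(2, SET)): offset=2
After 3 (read(4)): returned 'TVJI', offset=6
After 4 (tell()): offset=6
After 5 (read(3)): returned '766', offset=9
After 6 (seek(+0, END)): offset=29
After 7 (read(7)): returned '', offset=29
After 8 (seek(-5, END)): offset=24
After 9 (tell()): offset=24
After 10 (seek(22, SET)): offset=22

Answer: RSTVJTVJI766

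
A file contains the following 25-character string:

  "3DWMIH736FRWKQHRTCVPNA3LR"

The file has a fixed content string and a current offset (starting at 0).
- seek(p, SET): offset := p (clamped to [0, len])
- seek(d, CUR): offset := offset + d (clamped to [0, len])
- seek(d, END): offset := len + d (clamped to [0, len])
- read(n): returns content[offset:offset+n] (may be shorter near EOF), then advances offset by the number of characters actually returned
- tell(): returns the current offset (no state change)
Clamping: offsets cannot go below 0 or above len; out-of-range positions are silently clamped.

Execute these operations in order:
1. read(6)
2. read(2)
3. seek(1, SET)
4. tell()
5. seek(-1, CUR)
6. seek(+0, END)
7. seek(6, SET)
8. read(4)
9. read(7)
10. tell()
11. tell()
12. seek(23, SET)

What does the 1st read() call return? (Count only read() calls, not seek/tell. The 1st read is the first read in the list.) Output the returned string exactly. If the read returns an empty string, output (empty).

After 1 (read(6)): returned '3DWMIH', offset=6
After 2 (read(2)): returned '73', offset=8
After 3 (seek(1, SET)): offset=1
After 4 (tell()): offset=1
After 5 (seek(-1, CUR)): offset=0
After 6 (seek(+0, END)): offset=25
After 7 (seek(6, SET)): offset=6
After 8 (read(4)): returned '736F', offset=10
After 9 (read(7)): returned 'RWKQHRT', offset=17
After 10 (tell()): offset=17
After 11 (tell()): offset=17
After 12 (seek(23, SET)): offset=23

Answer: 3DWMIH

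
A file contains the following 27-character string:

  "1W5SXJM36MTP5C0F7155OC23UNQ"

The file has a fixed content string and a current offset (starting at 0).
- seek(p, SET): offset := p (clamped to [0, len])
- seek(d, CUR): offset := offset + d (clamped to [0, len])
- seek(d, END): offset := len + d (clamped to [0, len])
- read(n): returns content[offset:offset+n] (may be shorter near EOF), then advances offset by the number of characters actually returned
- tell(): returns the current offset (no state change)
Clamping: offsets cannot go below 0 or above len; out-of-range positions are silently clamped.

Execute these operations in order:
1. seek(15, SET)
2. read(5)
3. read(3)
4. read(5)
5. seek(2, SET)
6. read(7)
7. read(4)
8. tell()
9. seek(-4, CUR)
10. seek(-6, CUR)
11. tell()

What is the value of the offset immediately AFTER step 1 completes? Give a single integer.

Answer: 15

Derivation:
After 1 (seek(15, SET)): offset=15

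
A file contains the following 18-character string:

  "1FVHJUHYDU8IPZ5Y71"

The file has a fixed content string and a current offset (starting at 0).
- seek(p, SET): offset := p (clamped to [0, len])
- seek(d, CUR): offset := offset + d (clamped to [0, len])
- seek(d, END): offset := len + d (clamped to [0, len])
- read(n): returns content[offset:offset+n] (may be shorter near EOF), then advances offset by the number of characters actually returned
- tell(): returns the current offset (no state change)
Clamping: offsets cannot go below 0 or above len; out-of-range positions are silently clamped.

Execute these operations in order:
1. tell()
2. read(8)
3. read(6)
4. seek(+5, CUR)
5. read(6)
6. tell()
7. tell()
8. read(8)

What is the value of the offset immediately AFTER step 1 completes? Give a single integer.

After 1 (tell()): offset=0

Answer: 0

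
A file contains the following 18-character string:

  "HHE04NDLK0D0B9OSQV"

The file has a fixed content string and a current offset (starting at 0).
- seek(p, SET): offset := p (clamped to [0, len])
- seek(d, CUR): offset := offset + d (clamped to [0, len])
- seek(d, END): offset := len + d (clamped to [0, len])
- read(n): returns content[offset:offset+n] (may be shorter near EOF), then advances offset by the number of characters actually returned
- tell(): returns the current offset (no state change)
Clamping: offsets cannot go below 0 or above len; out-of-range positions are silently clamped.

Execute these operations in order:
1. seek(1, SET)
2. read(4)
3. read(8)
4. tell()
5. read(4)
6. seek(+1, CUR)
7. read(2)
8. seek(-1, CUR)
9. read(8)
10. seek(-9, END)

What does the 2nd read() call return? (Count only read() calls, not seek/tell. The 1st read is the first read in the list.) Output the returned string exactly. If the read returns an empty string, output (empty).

After 1 (seek(1, SET)): offset=1
After 2 (read(4)): returned 'HE04', offset=5
After 3 (read(8)): returned 'NDLK0D0B', offset=13
After 4 (tell()): offset=13
After 5 (read(4)): returned '9OSQ', offset=17
After 6 (seek(+1, CUR)): offset=18
After 7 (read(2)): returned '', offset=18
After 8 (seek(-1, CUR)): offset=17
After 9 (read(8)): returned 'V', offset=18
After 10 (seek(-9, END)): offset=9

Answer: NDLK0D0B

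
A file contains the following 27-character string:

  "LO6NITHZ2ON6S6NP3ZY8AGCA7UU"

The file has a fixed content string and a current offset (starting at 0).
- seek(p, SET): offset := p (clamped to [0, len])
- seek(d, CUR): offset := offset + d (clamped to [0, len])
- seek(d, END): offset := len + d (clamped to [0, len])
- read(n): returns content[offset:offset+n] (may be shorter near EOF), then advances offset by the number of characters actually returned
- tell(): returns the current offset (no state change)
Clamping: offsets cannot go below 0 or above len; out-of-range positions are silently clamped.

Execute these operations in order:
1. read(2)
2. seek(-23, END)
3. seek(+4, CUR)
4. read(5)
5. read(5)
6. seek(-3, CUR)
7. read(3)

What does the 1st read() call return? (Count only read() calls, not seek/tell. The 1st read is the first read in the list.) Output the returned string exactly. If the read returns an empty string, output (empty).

After 1 (read(2)): returned 'LO', offset=2
After 2 (seek(-23, END)): offset=4
After 3 (seek(+4, CUR)): offset=8
After 4 (read(5)): returned '2ON6S', offset=13
After 5 (read(5)): returned '6NP3Z', offset=18
After 6 (seek(-3, CUR)): offset=15
After 7 (read(3)): returned 'P3Z', offset=18

Answer: LO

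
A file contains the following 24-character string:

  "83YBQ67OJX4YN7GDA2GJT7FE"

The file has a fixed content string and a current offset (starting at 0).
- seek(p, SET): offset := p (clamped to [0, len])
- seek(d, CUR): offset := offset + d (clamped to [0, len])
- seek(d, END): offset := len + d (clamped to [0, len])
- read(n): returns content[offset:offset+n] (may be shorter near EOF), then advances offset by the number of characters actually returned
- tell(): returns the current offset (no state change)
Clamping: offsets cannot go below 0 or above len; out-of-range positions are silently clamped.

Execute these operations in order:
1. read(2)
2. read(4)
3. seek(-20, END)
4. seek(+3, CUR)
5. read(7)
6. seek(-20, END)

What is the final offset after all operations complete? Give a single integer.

Answer: 4

Derivation:
After 1 (read(2)): returned '83', offset=2
After 2 (read(4)): returned 'YBQ6', offset=6
After 3 (seek(-20, END)): offset=4
After 4 (seek(+3, CUR)): offset=7
After 5 (read(7)): returned 'OJX4YN7', offset=14
After 6 (seek(-20, END)): offset=4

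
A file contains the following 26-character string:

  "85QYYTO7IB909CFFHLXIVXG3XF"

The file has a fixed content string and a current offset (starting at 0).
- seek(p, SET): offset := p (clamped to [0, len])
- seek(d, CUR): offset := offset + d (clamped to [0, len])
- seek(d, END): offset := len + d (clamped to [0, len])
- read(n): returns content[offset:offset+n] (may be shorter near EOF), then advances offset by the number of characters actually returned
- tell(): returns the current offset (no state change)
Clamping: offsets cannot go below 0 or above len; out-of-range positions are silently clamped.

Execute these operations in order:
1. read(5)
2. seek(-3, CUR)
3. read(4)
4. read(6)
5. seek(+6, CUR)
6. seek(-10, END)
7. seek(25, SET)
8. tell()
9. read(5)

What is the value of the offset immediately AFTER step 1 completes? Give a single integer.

Answer: 5

Derivation:
After 1 (read(5)): returned '85QYY', offset=5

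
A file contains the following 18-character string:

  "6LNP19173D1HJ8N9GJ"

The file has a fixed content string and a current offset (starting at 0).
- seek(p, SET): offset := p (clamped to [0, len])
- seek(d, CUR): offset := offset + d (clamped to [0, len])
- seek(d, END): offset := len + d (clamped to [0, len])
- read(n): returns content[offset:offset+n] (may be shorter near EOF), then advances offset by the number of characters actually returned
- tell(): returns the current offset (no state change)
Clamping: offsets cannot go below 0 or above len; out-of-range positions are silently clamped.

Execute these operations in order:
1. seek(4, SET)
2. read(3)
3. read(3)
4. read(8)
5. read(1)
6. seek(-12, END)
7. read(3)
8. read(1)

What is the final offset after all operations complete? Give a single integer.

After 1 (seek(4, SET)): offset=4
After 2 (read(3)): returned '191', offset=7
After 3 (read(3)): returned '73D', offset=10
After 4 (read(8)): returned '1HJ8N9GJ', offset=18
After 5 (read(1)): returned '', offset=18
After 6 (seek(-12, END)): offset=6
After 7 (read(3)): returned '173', offset=9
After 8 (read(1)): returned 'D', offset=10

Answer: 10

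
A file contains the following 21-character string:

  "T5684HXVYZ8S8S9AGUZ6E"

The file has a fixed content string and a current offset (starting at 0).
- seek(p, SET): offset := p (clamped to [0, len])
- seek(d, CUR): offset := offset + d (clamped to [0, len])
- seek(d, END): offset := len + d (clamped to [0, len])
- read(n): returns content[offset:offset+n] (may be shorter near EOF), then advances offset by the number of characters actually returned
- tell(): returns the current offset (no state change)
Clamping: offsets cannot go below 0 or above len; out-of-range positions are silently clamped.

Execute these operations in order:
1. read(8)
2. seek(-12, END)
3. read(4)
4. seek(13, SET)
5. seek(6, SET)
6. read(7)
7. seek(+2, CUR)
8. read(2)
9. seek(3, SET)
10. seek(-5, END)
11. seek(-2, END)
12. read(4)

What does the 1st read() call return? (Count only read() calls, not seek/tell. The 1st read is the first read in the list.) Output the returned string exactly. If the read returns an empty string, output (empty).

Answer: T5684HXV

Derivation:
After 1 (read(8)): returned 'T5684HXV', offset=8
After 2 (seek(-12, END)): offset=9
After 3 (read(4)): returned 'Z8S8', offset=13
After 4 (seek(13, SET)): offset=13
After 5 (seek(6, SET)): offset=6
After 6 (read(7)): returned 'XVYZ8S8', offset=13
After 7 (seek(+2, CUR)): offset=15
After 8 (read(2)): returned 'AG', offset=17
After 9 (seek(3, SET)): offset=3
After 10 (seek(-5, END)): offset=16
After 11 (seek(-2, END)): offset=19
After 12 (read(4)): returned '6E', offset=21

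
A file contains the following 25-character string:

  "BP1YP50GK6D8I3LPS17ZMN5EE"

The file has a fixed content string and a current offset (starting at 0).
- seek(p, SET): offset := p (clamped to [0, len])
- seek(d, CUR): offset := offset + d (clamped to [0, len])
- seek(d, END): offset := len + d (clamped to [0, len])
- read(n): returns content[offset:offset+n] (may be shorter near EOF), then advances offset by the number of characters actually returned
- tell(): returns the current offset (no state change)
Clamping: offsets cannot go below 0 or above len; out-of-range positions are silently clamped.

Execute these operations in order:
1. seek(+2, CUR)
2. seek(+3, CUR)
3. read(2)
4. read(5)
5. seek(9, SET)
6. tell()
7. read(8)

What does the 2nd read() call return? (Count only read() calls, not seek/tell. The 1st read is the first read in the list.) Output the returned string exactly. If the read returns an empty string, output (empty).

After 1 (seek(+2, CUR)): offset=2
After 2 (seek(+3, CUR)): offset=5
After 3 (read(2)): returned '50', offset=7
After 4 (read(5)): returned 'GK6D8', offset=12
After 5 (seek(9, SET)): offset=9
After 6 (tell()): offset=9
After 7 (read(8)): returned '6D8I3LPS', offset=17

Answer: GK6D8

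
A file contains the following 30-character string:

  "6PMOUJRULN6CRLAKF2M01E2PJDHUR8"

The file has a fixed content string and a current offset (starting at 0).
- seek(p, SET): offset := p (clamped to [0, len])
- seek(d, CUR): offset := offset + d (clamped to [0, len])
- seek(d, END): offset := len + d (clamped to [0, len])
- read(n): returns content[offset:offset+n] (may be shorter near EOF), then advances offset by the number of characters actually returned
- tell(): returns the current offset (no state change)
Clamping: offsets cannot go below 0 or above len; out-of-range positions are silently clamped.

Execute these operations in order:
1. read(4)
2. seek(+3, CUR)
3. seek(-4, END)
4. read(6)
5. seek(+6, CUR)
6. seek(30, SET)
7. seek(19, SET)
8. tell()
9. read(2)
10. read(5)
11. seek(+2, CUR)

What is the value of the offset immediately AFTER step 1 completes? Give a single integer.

Answer: 4

Derivation:
After 1 (read(4)): returned '6PMO', offset=4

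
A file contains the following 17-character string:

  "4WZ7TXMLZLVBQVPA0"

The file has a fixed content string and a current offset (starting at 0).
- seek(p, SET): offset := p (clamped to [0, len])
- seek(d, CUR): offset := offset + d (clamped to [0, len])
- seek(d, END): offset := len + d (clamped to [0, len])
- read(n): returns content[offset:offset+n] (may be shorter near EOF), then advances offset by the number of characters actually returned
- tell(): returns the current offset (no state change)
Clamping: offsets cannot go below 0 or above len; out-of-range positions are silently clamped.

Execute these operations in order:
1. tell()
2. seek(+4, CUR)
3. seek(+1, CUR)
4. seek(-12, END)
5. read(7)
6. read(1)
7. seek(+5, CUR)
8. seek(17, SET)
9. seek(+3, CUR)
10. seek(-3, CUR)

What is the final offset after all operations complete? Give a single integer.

After 1 (tell()): offset=0
After 2 (seek(+4, CUR)): offset=4
After 3 (seek(+1, CUR)): offset=5
After 4 (seek(-12, END)): offset=5
After 5 (read(7)): returned 'XMLZLVB', offset=12
After 6 (read(1)): returned 'Q', offset=13
After 7 (seek(+5, CUR)): offset=17
After 8 (seek(17, SET)): offset=17
After 9 (seek(+3, CUR)): offset=17
After 10 (seek(-3, CUR)): offset=14

Answer: 14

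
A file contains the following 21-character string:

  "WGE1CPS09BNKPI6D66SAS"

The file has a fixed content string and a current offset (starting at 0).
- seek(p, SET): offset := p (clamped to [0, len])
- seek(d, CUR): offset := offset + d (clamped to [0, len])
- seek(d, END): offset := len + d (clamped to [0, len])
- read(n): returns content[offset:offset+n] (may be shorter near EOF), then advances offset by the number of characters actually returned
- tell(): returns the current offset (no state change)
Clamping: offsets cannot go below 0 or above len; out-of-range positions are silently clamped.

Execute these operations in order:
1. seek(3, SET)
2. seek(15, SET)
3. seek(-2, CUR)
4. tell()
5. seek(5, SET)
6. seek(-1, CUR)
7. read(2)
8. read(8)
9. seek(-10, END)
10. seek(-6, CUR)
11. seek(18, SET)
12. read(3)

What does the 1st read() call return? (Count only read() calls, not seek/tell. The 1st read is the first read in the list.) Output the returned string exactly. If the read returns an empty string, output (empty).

After 1 (seek(3, SET)): offset=3
After 2 (seek(15, SET)): offset=15
After 3 (seek(-2, CUR)): offset=13
After 4 (tell()): offset=13
After 5 (seek(5, SET)): offset=5
After 6 (seek(-1, CUR)): offset=4
After 7 (read(2)): returned 'CP', offset=6
After 8 (read(8)): returned 'S09BNKPI', offset=14
After 9 (seek(-10, END)): offset=11
After 10 (seek(-6, CUR)): offset=5
After 11 (seek(18, SET)): offset=18
After 12 (read(3)): returned 'SAS', offset=21

Answer: CP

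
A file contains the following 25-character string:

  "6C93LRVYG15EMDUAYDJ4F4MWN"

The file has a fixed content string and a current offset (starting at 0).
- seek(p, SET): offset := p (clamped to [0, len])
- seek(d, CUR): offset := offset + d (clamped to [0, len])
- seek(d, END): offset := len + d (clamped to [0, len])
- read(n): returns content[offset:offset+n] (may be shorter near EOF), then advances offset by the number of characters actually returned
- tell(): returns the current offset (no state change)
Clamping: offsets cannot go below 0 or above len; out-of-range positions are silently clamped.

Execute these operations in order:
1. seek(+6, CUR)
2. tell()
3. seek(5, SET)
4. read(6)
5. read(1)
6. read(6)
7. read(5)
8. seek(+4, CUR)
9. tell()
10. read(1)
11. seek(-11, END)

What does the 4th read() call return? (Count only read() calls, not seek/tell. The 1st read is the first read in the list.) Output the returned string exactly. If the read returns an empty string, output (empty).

Answer: J4F4M

Derivation:
After 1 (seek(+6, CUR)): offset=6
After 2 (tell()): offset=6
After 3 (seek(5, SET)): offset=5
After 4 (read(6)): returned 'RVYG15', offset=11
After 5 (read(1)): returned 'E', offset=12
After 6 (read(6)): returned 'MDUAYD', offset=18
After 7 (read(5)): returned 'J4F4M', offset=23
After 8 (seek(+4, CUR)): offset=25
After 9 (tell()): offset=25
After 10 (read(1)): returned '', offset=25
After 11 (seek(-11, END)): offset=14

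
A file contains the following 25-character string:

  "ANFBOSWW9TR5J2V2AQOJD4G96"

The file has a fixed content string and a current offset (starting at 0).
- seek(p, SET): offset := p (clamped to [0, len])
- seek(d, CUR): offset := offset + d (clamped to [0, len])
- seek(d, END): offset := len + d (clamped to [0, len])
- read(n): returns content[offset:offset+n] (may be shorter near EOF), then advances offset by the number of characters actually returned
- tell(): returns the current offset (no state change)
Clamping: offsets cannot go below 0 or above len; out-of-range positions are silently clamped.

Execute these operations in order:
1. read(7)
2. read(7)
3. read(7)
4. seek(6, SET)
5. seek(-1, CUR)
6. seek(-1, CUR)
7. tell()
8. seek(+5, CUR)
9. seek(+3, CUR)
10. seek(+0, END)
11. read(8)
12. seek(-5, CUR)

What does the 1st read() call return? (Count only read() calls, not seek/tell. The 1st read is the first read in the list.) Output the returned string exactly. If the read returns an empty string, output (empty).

Answer: ANFBOSW

Derivation:
After 1 (read(7)): returned 'ANFBOSW', offset=7
After 2 (read(7)): returned 'W9TR5J2', offset=14
After 3 (read(7)): returned 'V2AQOJD', offset=21
After 4 (seek(6, SET)): offset=6
After 5 (seek(-1, CUR)): offset=5
After 6 (seek(-1, CUR)): offset=4
After 7 (tell()): offset=4
After 8 (seek(+5, CUR)): offset=9
After 9 (seek(+3, CUR)): offset=12
After 10 (seek(+0, END)): offset=25
After 11 (read(8)): returned '', offset=25
After 12 (seek(-5, CUR)): offset=20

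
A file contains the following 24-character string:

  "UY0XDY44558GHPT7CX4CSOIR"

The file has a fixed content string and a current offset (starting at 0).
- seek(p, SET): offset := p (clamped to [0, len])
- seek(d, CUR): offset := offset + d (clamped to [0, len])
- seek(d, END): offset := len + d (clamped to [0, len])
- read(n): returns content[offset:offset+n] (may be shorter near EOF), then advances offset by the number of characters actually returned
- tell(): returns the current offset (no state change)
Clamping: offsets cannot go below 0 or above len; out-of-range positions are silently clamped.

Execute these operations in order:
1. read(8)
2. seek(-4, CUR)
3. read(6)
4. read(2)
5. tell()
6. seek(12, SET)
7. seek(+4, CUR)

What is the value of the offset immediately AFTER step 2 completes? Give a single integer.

Answer: 4

Derivation:
After 1 (read(8)): returned 'UY0XDY44', offset=8
After 2 (seek(-4, CUR)): offset=4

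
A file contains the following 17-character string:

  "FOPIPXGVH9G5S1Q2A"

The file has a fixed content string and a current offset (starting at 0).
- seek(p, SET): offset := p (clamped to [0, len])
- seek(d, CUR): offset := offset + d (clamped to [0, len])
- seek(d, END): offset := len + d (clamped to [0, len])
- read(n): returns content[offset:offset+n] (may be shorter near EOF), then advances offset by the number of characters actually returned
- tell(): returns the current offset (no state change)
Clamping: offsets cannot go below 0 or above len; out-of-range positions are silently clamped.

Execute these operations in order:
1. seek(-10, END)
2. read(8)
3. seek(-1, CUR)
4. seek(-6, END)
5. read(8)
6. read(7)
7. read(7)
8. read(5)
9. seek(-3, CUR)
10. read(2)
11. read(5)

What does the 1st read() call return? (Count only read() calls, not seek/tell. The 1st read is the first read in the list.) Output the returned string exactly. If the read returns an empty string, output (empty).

Answer: VH9G5S1Q

Derivation:
After 1 (seek(-10, END)): offset=7
After 2 (read(8)): returned 'VH9G5S1Q', offset=15
After 3 (seek(-1, CUR)): offset=14
After 4 (seek(-6, END)): offset=11
After 5 (read(8)): returned '5S1Q2A', offset=17
After 6 (read(7)): returned '', offset=17
After 7 (read(7)): returned '', offset=17
After 8 (read(5)): returned '', offset=17
After 9 (seek(-3, CUR)): offset=14
After 10 (read(2)): returned 'Q2', offset=16
After 11 (read(5)): returned 'A', offset=17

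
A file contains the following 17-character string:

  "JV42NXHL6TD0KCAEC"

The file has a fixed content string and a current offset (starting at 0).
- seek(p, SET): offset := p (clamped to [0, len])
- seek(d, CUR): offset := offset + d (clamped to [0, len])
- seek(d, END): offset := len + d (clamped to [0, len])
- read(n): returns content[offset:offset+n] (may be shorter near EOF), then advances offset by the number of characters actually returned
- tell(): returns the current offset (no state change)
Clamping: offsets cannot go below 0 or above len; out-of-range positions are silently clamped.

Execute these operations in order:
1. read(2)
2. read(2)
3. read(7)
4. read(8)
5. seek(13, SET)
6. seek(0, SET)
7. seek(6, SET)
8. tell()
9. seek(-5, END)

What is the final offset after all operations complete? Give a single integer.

Answer: 12

Derivation:
After 1 (read(2)): returned 'JV', offset=2
After 2 (read(2)): returned '42', offset=4
After 3 (read(7)): returned 'NXHL6TD', offset=11
After 4 (read(8)): returned '0KCAEC', offset=17
After 5 (seek(13, SET)): offset=13
After 6 (seek(0, SET)): offset=0
After 7 (seek(6, SET)): offset=6
After 8 (tell()): offset=6
After 9 (seek(-5, END)): offset=12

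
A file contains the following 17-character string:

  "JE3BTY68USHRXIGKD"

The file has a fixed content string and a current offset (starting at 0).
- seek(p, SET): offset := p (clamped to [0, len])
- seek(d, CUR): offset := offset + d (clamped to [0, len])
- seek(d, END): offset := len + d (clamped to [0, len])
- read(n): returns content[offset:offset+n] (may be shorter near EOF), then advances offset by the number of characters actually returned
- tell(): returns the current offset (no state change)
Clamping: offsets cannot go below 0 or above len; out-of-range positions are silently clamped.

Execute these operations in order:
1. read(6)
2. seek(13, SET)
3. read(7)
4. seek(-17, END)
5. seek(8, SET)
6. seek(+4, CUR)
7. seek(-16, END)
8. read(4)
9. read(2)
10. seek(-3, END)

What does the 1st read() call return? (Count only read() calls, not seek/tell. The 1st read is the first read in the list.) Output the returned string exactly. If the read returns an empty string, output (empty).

After 1 (read(6)): returned 'JE3BTY', offset=6
After 2 (seek(13, SET)): offset=13
After 3 (read(7)): returned 'IGKD', offset=17
After 4 (seek(-17, END)): offset=0
After 5 (seek(8, SET)): offset=8
After 6 (seek(+4, CUR)): offset=12
After 7 (seek(-16, END)): offset=1
After 8 (read(4)): returned 'E3BT', offset=5
After 9 (read(2)): returned 'Y6', offset=7
After 10 (seek(-3, END)): offset=14

Answer: JE3BTY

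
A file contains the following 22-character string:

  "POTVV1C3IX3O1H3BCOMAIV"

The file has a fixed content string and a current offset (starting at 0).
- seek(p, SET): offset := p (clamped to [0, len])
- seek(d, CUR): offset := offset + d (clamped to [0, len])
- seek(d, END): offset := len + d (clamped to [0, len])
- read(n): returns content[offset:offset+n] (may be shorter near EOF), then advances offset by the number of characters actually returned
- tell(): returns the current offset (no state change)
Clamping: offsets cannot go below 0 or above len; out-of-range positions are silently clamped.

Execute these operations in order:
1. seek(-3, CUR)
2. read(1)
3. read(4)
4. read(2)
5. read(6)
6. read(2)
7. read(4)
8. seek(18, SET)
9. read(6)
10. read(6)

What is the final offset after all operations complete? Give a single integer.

Answer: 22

Derivation:
After 1 (seek(-3, CUR)): offset=0
After 2 (read(1)): returned 'P', offset=1
After 3 (read(4)): returned 'OTVV', offset=5
After 4 (read(2)): returned '1C', offset=7
After 5 (read(6)): returned '3IX3O1', offset=13
After 6 (read(2)): returned 'H3', offset=15
After 7 (read(4)): returned 'BCOM', offset=19
After 8 (seek(18, SET)): offset=18
After 9 (read(6)): returned 'MAIV', offset=22
After 10 (read(6)): returned '', offset=22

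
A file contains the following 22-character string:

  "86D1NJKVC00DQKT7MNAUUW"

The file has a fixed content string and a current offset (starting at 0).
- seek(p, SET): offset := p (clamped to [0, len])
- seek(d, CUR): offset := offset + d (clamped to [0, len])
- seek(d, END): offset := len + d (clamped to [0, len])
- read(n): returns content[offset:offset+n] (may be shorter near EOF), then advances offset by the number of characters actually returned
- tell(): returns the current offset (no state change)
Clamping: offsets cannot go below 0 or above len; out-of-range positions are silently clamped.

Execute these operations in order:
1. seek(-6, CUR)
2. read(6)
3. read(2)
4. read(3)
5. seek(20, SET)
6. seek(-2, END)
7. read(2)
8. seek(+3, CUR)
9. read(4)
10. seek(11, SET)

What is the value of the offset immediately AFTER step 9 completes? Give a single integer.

After 1 (seek(-6, CUR)): offset=0
After 2 (read(6)): returned '86D1NJ', offset=6
After 3 (read(2)): returned 'KV', offset=8
After 4 (read(3)): returned 'C00', offset=11
After 5 (seek(20, SET)): offset=20
After 6 (seek(-2, END)): offset=20
After 7 (read(2)): returned 'UW', offset=22
After 8 (seek(+3, CUR)): offset=22
After 9 (read(4)): returned '', offset=22

Answer: 22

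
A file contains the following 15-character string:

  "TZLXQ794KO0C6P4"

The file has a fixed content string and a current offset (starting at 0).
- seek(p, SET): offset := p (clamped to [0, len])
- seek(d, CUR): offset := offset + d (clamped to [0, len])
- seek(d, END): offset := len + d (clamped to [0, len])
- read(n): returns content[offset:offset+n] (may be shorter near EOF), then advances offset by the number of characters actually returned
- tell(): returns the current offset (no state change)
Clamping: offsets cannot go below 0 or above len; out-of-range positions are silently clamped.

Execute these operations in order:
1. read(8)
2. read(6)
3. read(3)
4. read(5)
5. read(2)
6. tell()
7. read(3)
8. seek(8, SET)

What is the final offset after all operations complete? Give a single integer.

After 1 (read(8)): returned 'TZLXQ794', offset=8
After 2 (read(6)): returned 'KO0C6P', offset=14
After 3 (read(3)): returned '4', offset=15
After 4 (read(5)): returned '', offset=15
After 5 (read(2)): returned '', offset=15
After 6 (tell()): offset=15
After 7 (read(3)): returned '', offset=15
After 8 (seek(8, SET)): offset=8

Answer: 8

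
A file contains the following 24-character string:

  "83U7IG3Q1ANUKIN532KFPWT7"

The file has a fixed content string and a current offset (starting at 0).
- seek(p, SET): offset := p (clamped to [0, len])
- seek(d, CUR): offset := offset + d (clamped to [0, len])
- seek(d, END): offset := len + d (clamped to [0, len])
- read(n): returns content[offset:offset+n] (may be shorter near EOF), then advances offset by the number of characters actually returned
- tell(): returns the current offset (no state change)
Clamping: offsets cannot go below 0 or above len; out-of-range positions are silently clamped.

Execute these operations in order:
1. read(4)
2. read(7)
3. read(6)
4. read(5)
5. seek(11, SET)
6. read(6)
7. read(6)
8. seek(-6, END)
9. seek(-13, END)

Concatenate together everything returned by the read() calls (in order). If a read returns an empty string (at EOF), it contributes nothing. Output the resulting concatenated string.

Answer: 83U7IG3Q1ANUKIN532KFPWUKIN532KFPWT

Derivation:
After 1 (read(4)): returned '83U7', offset=4
After 2 (read(7)): returned 'IG3Q1AN', offset=11
After 3 (read(6)): returned 'UKIN53', offset=17
After 4 (read(5)): returned '2KFPW', offset=22
After 5 (seek(11, SET)): offset=11
After 6 (read(6)): returned 'UKIN53', offset=17
After 7 (read(6)): returned '2KFPWT', offset=23
After 8 (seek(-6, END)): offset=18
After 9 (seek(-13, END)): offset=11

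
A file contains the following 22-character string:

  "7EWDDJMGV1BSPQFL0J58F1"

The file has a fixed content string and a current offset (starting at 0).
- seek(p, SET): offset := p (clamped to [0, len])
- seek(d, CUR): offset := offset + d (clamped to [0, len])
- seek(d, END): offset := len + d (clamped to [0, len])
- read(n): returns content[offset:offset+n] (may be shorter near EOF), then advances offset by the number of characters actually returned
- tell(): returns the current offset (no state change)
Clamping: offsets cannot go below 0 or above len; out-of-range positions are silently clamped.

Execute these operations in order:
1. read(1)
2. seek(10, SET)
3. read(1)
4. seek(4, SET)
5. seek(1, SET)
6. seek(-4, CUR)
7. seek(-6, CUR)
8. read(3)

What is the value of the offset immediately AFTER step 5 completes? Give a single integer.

Answer: 1

Derivation:
After 1 (read(1)): returned '7', offset=1
After 2 (seek(10, SET)): offset=10
After 3 (read(1)): returned 'B', offset=11
After 4 (seek(4, SET)): offset=4
After 5 (seek(1, SET)): offset=1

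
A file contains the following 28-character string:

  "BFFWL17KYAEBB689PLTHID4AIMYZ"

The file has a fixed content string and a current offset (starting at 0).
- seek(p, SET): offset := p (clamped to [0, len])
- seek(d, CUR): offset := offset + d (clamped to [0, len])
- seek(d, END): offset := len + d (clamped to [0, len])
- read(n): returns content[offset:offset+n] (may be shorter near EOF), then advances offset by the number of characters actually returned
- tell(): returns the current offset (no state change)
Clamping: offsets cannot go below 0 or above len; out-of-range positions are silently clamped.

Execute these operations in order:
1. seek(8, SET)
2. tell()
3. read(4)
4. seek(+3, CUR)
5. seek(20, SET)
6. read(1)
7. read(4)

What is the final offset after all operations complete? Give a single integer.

Answer: 25

Derivation:
After 1 (seek(8, SET)): offset=8
After 2 (tell()): offset=8
After 3 (read(4)): returned 'YAEB', offset=12
After 4 (seek(+3, CUR)): offset=15
After 5 (seek(20, SET)): offset=20
After 6 (read(1)): returned 'I', offset=21
After 7 (read(4)): returned 'D4AI', offset=25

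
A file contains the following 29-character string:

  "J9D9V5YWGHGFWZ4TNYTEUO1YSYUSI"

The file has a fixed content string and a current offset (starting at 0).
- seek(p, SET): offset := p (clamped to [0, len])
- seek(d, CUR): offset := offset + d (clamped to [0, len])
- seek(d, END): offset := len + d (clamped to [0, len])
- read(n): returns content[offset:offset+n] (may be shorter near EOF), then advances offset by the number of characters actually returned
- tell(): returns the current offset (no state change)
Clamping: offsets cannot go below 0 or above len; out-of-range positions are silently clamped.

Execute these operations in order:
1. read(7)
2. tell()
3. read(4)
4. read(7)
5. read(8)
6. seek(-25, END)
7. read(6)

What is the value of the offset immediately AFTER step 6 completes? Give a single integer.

After 1 (read(7)): returned 'J9D9V5Y', offset=7
After 2 (tell()): offset=7
After 3 (read(4)): returned 'WGHG', offset=11
After 4 (read(7)): returned 'FWZ4TNY', offset=18
After 5 (read(8)): returned 'TEUO1YSY', offset=26
After 6 (seek(-25, END)): offset=4

Answer: 4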